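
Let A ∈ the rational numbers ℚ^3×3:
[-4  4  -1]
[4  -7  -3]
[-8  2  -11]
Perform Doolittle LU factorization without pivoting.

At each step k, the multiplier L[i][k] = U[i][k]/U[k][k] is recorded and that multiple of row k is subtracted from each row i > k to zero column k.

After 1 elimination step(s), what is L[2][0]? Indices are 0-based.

L[2][0] = 2

Step 1: pivot at (0,0) is -4.
  row1 ← row1 − (-1)·row0  ⇒  L[1][0]=-1, U row1=(0, -3, -4)
  row2 ← row2 − (2)·row0  ⇒  L[2][0]=2, U row2=(0, -6, -9)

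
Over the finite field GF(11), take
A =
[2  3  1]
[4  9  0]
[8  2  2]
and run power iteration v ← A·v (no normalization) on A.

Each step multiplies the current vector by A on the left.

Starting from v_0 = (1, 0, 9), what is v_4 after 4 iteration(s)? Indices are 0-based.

v_4 = (3, 2, 2)

v_0 = (1, 0, 9).
v_1 = A·v_0 = (0, 4, 4).
v_2 = A·v_1 = (5, 3, 5).
v_3 = A·v_2 = (2, 3, 1).
v_4 = A·v_3 = (3, 2, 2).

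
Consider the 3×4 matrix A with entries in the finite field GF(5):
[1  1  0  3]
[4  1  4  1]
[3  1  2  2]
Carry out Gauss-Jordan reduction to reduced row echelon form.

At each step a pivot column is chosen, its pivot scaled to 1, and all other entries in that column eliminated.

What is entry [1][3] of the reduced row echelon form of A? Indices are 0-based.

[1] R0 /= 1  ⇒  (1, 1, 0, 3)
     R1 -= 4·R0  ⇒  (0, 2, 4, 4)
     R2 -= 3·R0  ⇒  (0, 3, 2, 3)
[2] R1 /= 2  ⇒  (0, 1, 2, 2)
     R0 -= 1·R1  ⇒  (1, 0, 3, 1)
     R2 -= 3·R1  ⇒  (0, 0, 1, 2)
[3] R2 /= 1  ⇒  (0, 0, 1, 2)
     R0 -= 3·R2  ⇒  (1, 0, 0, 0)
     R1 -= 2·R2  ⇒  (0, 1, 0, 3)

M[1][3] = 3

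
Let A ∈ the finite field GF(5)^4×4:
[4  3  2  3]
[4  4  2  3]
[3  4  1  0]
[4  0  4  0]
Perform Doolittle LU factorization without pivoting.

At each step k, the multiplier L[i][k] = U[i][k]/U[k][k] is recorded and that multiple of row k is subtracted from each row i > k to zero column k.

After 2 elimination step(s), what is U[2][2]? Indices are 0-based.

U[2][2] = 2

Step 1: pivot at (0,0) is 4.
  row1 ← row1 − (1)·row0  ⇒  L[1][0]=1, U row1=(0, 1, 0, 0)
  row2 ← row2 − (2)·row0  ⇒  L[2][0]=2, U row2=(0, 3, 2, 4)
  row3 ← row3 − (1)·row0  ⇒  L[3][0]=1, U row3=(0, 2, 2, 2)
Step 2: pivot at (1,1) is 1.
  row2 ← row2 − (3)·row1  ⇒  L[2][1]=3, U row2=(0, 0, 2, 4)
  row3 ← row3 − (2)·row1  ⇒  L[3][1]=2, U row3=(0, 0, 2, 2)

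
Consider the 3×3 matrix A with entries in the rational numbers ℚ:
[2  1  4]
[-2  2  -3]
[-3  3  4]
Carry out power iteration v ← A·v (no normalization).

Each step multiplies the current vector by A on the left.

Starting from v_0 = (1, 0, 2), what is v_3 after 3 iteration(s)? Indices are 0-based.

v_0 = (1, 0, 2).
v_1 = A·v_0 = (10, -8, 5).
v_2 = A·v_1 = (32, -51, -34).
v_3 = A·v_2 = (-123, -64, -385).

v_3 = (-123, -64, -385)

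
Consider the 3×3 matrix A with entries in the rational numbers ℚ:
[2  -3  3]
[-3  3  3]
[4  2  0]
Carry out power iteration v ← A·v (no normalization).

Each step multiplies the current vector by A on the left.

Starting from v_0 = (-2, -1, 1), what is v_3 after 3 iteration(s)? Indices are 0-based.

v_3 = (26, 138, -212)

v_0 = (-2, -1, 1).
v_1 = A·v_0 = (2, 6, -10).
v_2 = A·v_1 = (-44, -18, 20).
v_3 = A·v_2 = (26, 138, -212).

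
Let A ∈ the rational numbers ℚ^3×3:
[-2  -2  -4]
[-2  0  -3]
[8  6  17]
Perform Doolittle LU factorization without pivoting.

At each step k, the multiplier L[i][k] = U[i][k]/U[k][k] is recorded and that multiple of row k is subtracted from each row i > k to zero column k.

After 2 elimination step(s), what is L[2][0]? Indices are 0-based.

Step 1: pivot at (0,0) is -2.
  row1 ← row1 − (1)·row0  ⇒  L[1][0]=1, U row1=(0, 2, 1)
  row2 ← row2 − (-4)·row0  ⇒  L[2][0]=-4, U row2=(0, -2, 1)
Step 2: pivot at (1,1) is 2.
  row2 ← row2 − (-1)·row1  ⇒  L[2][1]=-1, U row2=(0, 0, 2)

L[2][0] = -4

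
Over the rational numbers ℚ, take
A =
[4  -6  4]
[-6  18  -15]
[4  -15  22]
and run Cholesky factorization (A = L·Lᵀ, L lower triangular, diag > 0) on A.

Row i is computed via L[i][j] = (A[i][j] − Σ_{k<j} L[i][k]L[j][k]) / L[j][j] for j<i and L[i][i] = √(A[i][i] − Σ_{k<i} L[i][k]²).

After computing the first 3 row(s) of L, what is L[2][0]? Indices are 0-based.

Step 1: L[0][0] = √(4) = 2.
  L[1][0] = (-6) / L[0][0] = -3.
Step 2: L[1][1] = √(9) = 3.
  L[2][0] = (4) / L[0][0] = 2.
  L[2][1] = (-9) / L[1][1] = -3.
Step 3: L[2][2] = √(9) = 3.

L[2][0] = 2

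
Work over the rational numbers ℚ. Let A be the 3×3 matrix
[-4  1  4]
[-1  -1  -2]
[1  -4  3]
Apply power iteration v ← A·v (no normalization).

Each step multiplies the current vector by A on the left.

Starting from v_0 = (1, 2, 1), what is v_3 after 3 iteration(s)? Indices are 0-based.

v_3 = (167, -2, -43)

v_0 = (1, 2, 1).
v_1 = A·v_0 = (2, -5, -4).
v_2 = A·v_1 = (-29, 11, 10).
v_3 = A·v_2 = (167, -2, -43).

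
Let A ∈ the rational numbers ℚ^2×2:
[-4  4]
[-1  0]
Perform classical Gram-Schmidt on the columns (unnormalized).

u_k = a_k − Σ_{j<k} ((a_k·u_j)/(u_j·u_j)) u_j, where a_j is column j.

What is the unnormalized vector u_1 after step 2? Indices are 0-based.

Step 1: u_0 = a_0 = (-4, -1).
Step 2: u_1 = a_1 − (-16/17)·u_0 = (4/17, -16/17).

u_1 = (4/17, -16/17)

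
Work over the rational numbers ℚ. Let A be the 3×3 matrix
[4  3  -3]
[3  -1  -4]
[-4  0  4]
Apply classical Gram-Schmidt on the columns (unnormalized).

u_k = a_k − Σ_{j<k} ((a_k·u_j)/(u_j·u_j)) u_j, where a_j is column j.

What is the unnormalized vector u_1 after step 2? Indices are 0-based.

u_1 = (87/41, -68/41, 36/41)

Step 1: u_0 = a_0 = (4, 3, -4).
Step 2: u_1 = a_1 − (9/41)·u_0 = (87/41, -68/41, 36/41).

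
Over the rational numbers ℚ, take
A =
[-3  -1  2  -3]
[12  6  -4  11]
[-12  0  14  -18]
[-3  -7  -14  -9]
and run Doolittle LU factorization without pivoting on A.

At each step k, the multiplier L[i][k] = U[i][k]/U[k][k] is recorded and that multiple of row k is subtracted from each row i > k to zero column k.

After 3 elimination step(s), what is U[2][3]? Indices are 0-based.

Step 1: pivot at (0,0) is -3.
  row1 ← row1 − (-4)·row0  ⇒  L[1][0]=-4, U row1=(0, 2, 4, -1)
  row2 ← row2 − (4)·row0  ⇒  L[2][0]=4, U row2=(0, 4, 6, -6)
  row3 ← row3 − (1)·row0  ⇒  L[3][0]=1, U row3=(0, -6, -16, -6)
Step 2: pivot at (1,1) is 2.
  row2 ← row2 − (2)·row1  ⇒  L[2][1]=2, U row2=(0, 0, -2, -4)
  row3 ← row3 − (-3)·row1  ⇒  L[3][1]=-3, U row3=(0, 0, -4, -9)
Step 3: pivot at (2,2) is -2.
  row3 ← row3 − (2)·row2  ⇒  L[3][2]=2, U row3=(0, 0, 0, -1)

U[2][3] = -4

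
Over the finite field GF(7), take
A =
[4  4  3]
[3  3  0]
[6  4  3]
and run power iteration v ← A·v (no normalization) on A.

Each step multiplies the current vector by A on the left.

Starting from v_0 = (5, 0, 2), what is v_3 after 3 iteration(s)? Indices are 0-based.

v_0 = (5, 0, 2).
v_1 = A·v_0 = (5, 1, 1).
v_2 = A·v_1 = (6, 4, 2).
v_3 = A·v_2 = (4, 2, 2).

v_3 = (4, 2, 2)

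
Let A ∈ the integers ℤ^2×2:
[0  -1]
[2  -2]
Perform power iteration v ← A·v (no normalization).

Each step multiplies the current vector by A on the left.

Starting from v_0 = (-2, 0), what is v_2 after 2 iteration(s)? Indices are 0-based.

v_0 = (-2, 0).
v_1 = A·v_0 = (0, -4).
v_2 = A·v_1 = (4, 8).

v_2 = (4, 8)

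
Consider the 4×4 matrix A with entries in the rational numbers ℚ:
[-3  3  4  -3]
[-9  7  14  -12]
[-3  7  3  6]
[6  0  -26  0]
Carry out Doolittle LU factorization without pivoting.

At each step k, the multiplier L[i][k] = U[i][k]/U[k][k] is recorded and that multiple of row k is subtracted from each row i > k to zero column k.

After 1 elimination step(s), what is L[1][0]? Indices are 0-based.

[col 0] pivot -3
  R1 -= 3*R0 → (0, -2, 2, -3)  (L[1][0] := 3)
  R2 -= 1*R0 → (0, 4, -1, 9)  (L[2][0] := 1)
  R3 -= -2*R0 → (0, 6, -18, -6)  (L[3][0] := -2)

L[1][0] = 3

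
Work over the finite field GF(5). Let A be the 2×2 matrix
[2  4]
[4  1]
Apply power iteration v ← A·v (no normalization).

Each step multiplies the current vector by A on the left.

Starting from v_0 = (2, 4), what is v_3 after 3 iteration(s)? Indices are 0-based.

v_3 = (4, 4)

v_0 = (2, 4).
v_1 = A·v_0 = (0, 2).
v_2 = A·v_1 = (3, 2).
v_3 = A·v_2 = (4, 4).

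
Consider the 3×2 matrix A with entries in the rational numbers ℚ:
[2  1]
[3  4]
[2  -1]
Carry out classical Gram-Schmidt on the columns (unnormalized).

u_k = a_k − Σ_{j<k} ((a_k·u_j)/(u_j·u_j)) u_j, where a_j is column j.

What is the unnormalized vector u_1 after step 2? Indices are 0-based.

Step 1: u_0 = a_0 = (2, 3, 2).
Step 2: u_1 = a_1 − (12/17)·u_0 = (-7/17, 32/17, -41/17).

u_1 = (-7/17, 32/17, -41/17)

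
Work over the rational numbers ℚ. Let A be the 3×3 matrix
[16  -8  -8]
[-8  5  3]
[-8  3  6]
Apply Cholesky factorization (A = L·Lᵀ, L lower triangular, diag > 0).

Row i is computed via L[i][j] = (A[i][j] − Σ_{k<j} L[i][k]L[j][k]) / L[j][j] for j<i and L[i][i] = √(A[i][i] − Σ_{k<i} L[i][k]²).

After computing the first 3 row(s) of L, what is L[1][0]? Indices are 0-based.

Step 1: L[0][0] = √(16) = 4.
  L[1][0] = (-8) / L[0][0] = -2.
Step 2: L[1][1] = √(1) = 1.
  L[2][0] = (-8) / L[0][0] = -2.
  L[2][1] = (-1) / L[1][1] = -1.
Step 3: L[2][2] = √(1) = 1.

L[1][0] = -2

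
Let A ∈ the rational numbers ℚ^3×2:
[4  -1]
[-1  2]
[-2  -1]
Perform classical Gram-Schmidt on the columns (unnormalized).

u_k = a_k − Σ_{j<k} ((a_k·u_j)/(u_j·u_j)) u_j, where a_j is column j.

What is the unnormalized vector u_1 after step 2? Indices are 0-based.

u_1 = (-5/21, 38/21, -29/21)

Step 1: u_0 = a_0 = (4, -1, -2).
Step 2: u_1 = a_1 − (-4/21)·u_0 = (-5/21, 38/21, -29/21).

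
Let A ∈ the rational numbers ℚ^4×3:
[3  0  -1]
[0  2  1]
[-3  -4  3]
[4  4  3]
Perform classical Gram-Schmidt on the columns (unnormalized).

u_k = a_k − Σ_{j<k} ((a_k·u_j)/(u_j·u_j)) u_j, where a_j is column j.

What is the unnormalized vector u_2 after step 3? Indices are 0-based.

u_2 = (-34/55, 38/55, 178/55, 159/55)

Step 1: u_0 = a_0 = (3, 0, -3, 4).
Step 2: u_1 = a_1 − (14/17)·u_0 = (-42/17, 2, -26/17, 12/17).
Step 3: u_2 = a_2 − (0)·u_0 − (17/110)·u_1 = (-34/55, 38/55, 178/55, 159/55).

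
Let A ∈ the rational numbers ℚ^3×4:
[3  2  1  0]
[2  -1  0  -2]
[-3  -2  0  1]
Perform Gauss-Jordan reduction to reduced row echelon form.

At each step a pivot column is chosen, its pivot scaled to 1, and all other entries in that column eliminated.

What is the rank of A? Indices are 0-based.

rank = 3

pivot(0,0)=3: scale R0 → (1, 2/3, 1/3, 0)
  clear (1,0): R1 −= (2)R0 → (0, -7/3, -2/3, -2)
  clear (2,0): R2 −= (-3)R0 → (0, 0, 1, 1)
pivot(1,1)=-7/3: scale R1 → (0, 1, 2/7, 6/7)
  clear (0,1): R0 −= (2/3)R1 → (1, 0, 1/7, -4/7)
pivot(2,2)=1: scale R2 → (0, 0, 1, 1)
  clear (0,2): R0 −= (1/7)R2 → (1, 0, 0, -5/7)
  clear (1,2): R1 −= (2/7)R2 → (0, 1, 0, 4/7)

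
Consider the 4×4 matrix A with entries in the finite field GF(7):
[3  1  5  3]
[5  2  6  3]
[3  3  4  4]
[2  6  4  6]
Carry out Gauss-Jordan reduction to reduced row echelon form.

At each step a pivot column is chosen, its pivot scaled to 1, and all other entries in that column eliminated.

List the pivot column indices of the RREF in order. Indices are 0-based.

pivot columns: 0, 1, 2, 3

[1] R0 /= 3  ⇒  (1, 5, 4, 1)
     R1 -= 5·R0  ⇒  (0, 5, 0, 5)
     R2 -= 3·R0  ⇒  (0, 2, 6, 1)
     R3 -= 2·R0  ⇒  (0, 3, 3, 4)
[2] R1 /= 5  ⇒  (0, 1, 0, 1)
     R0 -= 5·R1  ⇒  (1, 0, 4, 3)
     R2 -= 2·R1  ⇒  (0, 0, 6, 6)
     R3 -= 3·R1  ⇒  (0, 0, 3, 1)
[3] R2 /= 6  ⇒  (0, 0, 1, 1)
     R0 -= 4·R2  ⇒  (1, 0, 0, 6)
     R3 -= 3·R2  ⇒  (0, 0, 0, 5)
[4] R3 /= 5  ⇒  (0, 0, 0, 1)
     R0 -= 6·R3  ⇒  (1, 0, 0, 0)
     R1 -= 1·R3  ⇒  (0, 1, 0, 0)
     R2 -= 1·R3  ⇒  (0, 0, 1, 0)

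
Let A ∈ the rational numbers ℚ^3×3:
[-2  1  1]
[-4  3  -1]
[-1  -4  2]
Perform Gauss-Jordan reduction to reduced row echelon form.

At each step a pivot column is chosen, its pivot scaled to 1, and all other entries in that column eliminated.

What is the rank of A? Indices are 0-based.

pivot(0,0)=-2: scale R0 → (1, -1/2, -1/2)
  clear (1,0): R1 −= (-4)R0 → (0, 1, -3)
  clear (2,0): R2 −= (-1)R0 → (0, -9/2, 3/2)
pivot(1,1)=1: scale R1 → (0, 1, -3)
  clear (0,1): R0 −= (-1/2)R1 → (1, 0, -2)
  clear (2,1): R2 −= (-9/2)R1 → (0, 0, -12)
pivot(2,2)=-12: scale R2 → (0, 0, 1)
  clear (0,2): R0 −= (-2)R2 → (1, 0, 0)
  clear (1,2): R1 −= (-3)R2 → (0, 1, 0)

rank = 3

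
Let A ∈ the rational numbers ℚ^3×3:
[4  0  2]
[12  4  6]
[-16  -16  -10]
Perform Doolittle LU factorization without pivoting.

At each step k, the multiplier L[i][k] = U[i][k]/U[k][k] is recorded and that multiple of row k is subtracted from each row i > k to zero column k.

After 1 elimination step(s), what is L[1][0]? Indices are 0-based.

L[1][0] = 3

[col 0] pivot 4
  R1 -= 3*R0 → (0, 4, 0)  (L[1][0] := 3)
  R2 -= -4*R0 → (0, -16, -2)  (L[2][0] := -4)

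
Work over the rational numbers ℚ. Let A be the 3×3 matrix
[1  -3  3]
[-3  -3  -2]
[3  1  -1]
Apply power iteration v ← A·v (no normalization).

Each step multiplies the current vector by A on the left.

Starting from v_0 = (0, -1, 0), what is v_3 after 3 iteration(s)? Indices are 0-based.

v_3 = (78, 49, -56)

v_0 = (0, -1, 0).
v_1 = A·v_0 = (3, 3, -1).
v_2 = A·v_1 = (-9, -16, 13).
v_3 = A·v_2 = (78, 49, -56).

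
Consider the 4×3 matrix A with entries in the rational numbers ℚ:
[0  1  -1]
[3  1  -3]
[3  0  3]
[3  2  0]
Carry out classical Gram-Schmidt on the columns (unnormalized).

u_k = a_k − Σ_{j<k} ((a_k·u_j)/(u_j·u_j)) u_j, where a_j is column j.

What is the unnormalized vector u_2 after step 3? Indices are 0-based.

Step 1: u_0 = a_0 = (0, 3, 3, 3).
Step 2: u_1 = a_1 − (1/3)·u_0 = (1, 0, -1, 1).
Step 3: u_2 = a_2 − (0)·u_0 − (-4/3)·u_1 = (1/3, -3, 5/3, 4/3).

u_2 = (1/3, -3, 5/3, 4/3)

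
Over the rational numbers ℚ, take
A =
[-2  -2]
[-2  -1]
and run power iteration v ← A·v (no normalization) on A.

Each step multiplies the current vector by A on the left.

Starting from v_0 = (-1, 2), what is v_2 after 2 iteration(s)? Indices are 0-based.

v_2 = (4, 4)

v_0 = (-1, 2).
v_1 = A·v_0 = (-2, 0).
v_2 = A·v_1 = (4, 4).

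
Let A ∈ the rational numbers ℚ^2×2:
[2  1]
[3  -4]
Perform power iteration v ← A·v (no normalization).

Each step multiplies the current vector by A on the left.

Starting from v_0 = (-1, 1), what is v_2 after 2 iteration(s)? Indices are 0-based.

v_2 = (-9, 25)

v_0 = (-1, 1).
v_1 = A·v_0 = (-1, -7).
v_2 = A·v_1 = (-9, 25).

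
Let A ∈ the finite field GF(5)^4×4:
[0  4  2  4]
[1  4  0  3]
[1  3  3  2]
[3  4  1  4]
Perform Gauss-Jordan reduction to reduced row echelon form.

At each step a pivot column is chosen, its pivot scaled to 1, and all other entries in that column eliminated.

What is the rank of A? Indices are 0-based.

rank = 4

pivot(0,0): swap R0↔R1
pivot(0,0)=1: scale R0 → (1, 4, 0, 3)
  clear (2,0): R2 −= (1)R0 → (0, 4, 3, 4)
  clear (3,0): R3 −= (3)R0 → (0, 2, 1, 0)
pivot(1,1)=4: scale R1 → (0, 1, 3, 1)
  clear (0,1): R0 −= (4)R1 → (1, 0, 3, 4)
  clear (2,1): R2 −= (4)R1 → (0, 0, 1, 0)
  clear (3,1): R3 −= (2)R1 → (0, 0, 0, 3)
pivot(2,2)=1: scale R2 → (0, 0, 1, 0)
  clear (0,2): R0 −= (3)R2 → (1, 0, 0, 4)
  clear (1,2): R1 −= (3)R2 → (0, 1, 0, 1)
pivot(3,3)=3: scale R3 → (0, 0, 0, 1)
  clear (0,3): R0 −= (4)R3 → (1, 0, 0, 0)
  clear (1,3): R1 −= (1)R3 → (0, 1, 0, 0)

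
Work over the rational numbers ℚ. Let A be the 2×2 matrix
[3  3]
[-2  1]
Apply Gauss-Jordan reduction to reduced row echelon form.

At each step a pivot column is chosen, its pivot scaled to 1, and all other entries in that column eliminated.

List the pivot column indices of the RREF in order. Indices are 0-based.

pivot columns: 0, 1

step 1: normalize row 0 (÷3) = (1, 1)
  row 1: subtract -2×row0 = (0, 3)
step 2: normalize row 1 (÷3) = (0, 1)
  row 0: subtract 1×row1 = (1, 0)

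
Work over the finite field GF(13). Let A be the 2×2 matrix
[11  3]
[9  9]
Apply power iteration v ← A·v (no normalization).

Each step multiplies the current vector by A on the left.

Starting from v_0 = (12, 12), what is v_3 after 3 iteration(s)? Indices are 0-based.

v_3 = (7, 8)

v_0 = (12, 12).
v_1 = A·v_0 = (12, 8).
v_2 = A·v_1 = (0, 11).
v_3 = A·v_2 = (7, 8).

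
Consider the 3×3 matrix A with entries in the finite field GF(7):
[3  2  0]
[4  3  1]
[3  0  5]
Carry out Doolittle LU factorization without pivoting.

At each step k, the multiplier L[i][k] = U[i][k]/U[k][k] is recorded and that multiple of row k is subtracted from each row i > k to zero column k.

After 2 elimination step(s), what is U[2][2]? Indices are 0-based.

k=0: U[0][0]=3
  eliminate (1,0): mult=6, new row 1: (0, 5, 1); set L[1][0]=6
  eliminate (2,0): mult=1, new row 2: (0, 5, 5); set L[2][0]=1
k=1: U[1][1]=5
  eliminate (2,1): mult=1, new row 2: (0, 0, 4); set L[2][1]=1

U[2][2] = 4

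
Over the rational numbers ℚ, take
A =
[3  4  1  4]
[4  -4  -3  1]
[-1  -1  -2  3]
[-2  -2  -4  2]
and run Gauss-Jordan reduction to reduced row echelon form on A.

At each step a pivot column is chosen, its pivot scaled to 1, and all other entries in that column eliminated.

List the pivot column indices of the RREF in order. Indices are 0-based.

pivot(0,0)=3: scale R0 → (1, 4/3, 1/3, 4/3)
  clear (1,0): R1 −= (4)R0 → (0, -28/3, -13/3, -13/3)
  clear (2,0): R2 −= (-1)R0 → (0, 1/3, -5/3, 13/3)
  clear (3,0): R3 −= (-2)R0 → (0, 2/3, -10/3, 14/3)
pivot(1,1)=-28/3: scale R1 → (0, 1, 13/28, 13/28)
  clear (0,1): R0 −= (4/3)R1 → (1, 0, -2/7, 5/7)
  clear (2,1): R2 −= (1/3)R1 → (0, 0, -51/28, 117/28)
  clear (3,1): R3 −= (2/3)R1 → (0, 0, -51/14, 61/14)
pivot(2,2)=-51/28: scale R2 → (0, 0, 1, -39/17)
  clear (0,2): R0 −= (-2/7)R2 → (1, 0, 0, 1/17)
  clear (1,2): R1 −= (13/28)R2 → (0, 1, 0, 26/17)
  clear (3,2): R3 −= (-51/14)R2 → (0, 0, 0, -4)
pivot(3,3)=-4: scale R3 → (0, 0, 0, 1)
  clear (0,3): R0 −= (1/17)R3 → (1, 0, 0, 0)
  clear (1,3): R1 −= (26/17)R3 → (0, 1, 0, 0)
  clear (2,3): R2 −= (-39/17)R3 → (0, 0, 1, 0)

pivot columns: 0, 1, 2, 3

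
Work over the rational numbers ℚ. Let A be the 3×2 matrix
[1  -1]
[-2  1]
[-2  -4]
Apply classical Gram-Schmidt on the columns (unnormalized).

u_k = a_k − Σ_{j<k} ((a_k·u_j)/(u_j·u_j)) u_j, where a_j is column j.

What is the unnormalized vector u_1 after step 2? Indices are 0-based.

Step 1: u_0 = a_0 = (1, -2, -2).
Step 2: u_1 = a_1 − (5/9)·u_0 = (-14/9, 19/9, -26/9).

u_1 = (-14/9, 19/9, -26/9)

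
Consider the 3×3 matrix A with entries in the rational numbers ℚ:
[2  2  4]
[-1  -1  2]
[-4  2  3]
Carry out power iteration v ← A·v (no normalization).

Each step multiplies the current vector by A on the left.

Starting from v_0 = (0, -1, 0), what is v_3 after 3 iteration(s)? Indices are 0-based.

v_0 = (0, -1, 0).
v_1 = A·v_0 = (-2, 1, -2).
v_2 = A·v_1 = (-10, -3, 4).
v_3 = A·v_2 = (-10, 21, 46).

v_3 = (-10, 21, 46)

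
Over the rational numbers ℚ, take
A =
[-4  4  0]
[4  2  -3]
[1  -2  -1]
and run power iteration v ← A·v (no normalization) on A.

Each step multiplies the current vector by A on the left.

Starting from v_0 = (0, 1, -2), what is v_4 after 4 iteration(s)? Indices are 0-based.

v_0 = (0, 1, -2).
v_1 = A·v_0 = (4, 8, 0).
v_2 = A·v_1 = (16, 32, -12).
v_3 = A·v_2 = (64, 164, -36).
v_4 = A·v_3 = (400, 692, -228).

v_4 = (400, 692, -228)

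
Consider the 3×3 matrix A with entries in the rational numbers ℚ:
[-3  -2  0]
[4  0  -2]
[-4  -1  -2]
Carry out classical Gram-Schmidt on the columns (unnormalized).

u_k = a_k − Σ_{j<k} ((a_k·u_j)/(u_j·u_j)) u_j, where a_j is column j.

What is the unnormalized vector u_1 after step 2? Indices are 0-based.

u_1 = (-52/41, -40/41, -1/41)

Step 1: u_0 = a_0 = (-3, 4, -4).
Step 2: u_1 = a_1 − (10/41)·u_0 = (-52/41, -40/41, -1/41).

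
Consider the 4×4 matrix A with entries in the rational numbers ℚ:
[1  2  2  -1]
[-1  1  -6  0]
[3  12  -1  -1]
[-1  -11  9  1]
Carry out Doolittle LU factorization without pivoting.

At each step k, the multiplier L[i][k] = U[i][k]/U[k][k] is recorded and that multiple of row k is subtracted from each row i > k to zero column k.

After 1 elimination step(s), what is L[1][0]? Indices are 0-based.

L[1][0] = -1

Step 1: pivot at (0,0) is 1.
  row1 ← row1 − (-1)·row0  ⇒  L[1][0]=-1, U row1=(0, 3, -4, -1)
  row2 ← row2 − (3)·row0  ⇒  L[2][0]=3, U row2=(0, 6, -7, 2)
  row3 ← row3 − (-1)·row0  ⇒  L[3][0]=-1, U row3=(0, -9, 11, 0)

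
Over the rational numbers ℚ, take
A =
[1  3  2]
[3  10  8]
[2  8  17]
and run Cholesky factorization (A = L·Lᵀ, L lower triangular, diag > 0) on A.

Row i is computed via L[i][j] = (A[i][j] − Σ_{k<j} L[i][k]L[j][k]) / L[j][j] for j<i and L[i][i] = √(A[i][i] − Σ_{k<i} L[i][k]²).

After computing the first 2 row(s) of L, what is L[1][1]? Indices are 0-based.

L[1][1] = 1

Step 1: L[0][0] = √(1) = 1.
  L[1][0] = (3) / L[0][0] = 3.
Step 2: L[1][1] = √(1) = 1.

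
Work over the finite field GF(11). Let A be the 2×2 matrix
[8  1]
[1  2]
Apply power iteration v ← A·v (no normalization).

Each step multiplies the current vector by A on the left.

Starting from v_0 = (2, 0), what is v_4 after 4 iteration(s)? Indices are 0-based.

v_4 = (4, 3)

v_0 = (2, 0).
v_1 = A·v_0 = (5, 2).
v_2 = A·v_1 = (9, 9).
v_3 = A·v_2 = (4, 5).
v_4 = A·v_3 = (4, 3).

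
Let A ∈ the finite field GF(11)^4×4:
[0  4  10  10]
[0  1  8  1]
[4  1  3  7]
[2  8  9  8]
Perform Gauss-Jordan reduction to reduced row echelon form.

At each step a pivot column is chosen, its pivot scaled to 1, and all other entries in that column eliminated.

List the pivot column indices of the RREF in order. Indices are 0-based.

pivot(0,0): swap R0↔R2
pivot(0,0)=4: scale R0 → (1, 3, 9, 10)
  clear (3,0): R3 −= (2)R0 → (0, 2, 2, 10)
pivot(1,1)=1: scale R1 → (0, 1, 8, 1)
  clear (0,1): R0 −= (3)R1 → (1, 0, 7, 7)
  clear (2,1): R2 −= (4)R1 → (0, 0, 0, 6)
  clear (3,1): R3 −= (2)R1 → (0, 0, 8, 8)
pivot(2,2): swap R2↔R3
pivot(2,2)=8: scale R2 → (0, 0, 1, 1)
  clear (0,2): R0 −= (7)R2 → (1, 0, 0, 0)
  clear (1,2): R1 −= (8)R2 → (0, 1, 0, 4)
pivot(3,3)=6: scale R3 → (0, 0, 0, 1)
  clear (1,3): R1 −= (4)R3 → (0, 1, 0, 0)
  clear (2,3): R2 −= (1)R3 → (0, 0, 1, 0)

pivot columns: 0, 1, 2, 3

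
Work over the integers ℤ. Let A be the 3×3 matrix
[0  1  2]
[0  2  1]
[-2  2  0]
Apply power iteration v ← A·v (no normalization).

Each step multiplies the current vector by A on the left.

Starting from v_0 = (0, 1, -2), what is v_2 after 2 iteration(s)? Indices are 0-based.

v_0 = (0, 1, -2).
v_1 = A·v_0 = (-3, 0, 2).
v_2 = A·v_1 = (4, 2, 6).

v_2 = (4, 2, 6)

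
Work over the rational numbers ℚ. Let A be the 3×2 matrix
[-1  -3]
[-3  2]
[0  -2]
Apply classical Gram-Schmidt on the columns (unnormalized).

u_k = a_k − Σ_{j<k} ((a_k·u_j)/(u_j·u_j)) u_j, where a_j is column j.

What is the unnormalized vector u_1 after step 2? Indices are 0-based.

Step 1: u_0 = a_0 = (-1, -3, 0).
Step 2: u_1 = a_1 − (-3/10)·u_0 = (-33/10, 11/10, -2).

u_1 = (-33/10, 11/10, -2)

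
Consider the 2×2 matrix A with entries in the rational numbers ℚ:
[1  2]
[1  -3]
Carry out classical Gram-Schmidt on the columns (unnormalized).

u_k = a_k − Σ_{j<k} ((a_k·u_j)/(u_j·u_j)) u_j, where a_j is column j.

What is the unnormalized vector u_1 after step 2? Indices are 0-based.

u_1 = (5/2, -5/2)

Step 1: u_0 = a_0 = (1, 1).
Step 2: u_1 = a_1 − (-1/2)·u_0 = (5/2, -5/2).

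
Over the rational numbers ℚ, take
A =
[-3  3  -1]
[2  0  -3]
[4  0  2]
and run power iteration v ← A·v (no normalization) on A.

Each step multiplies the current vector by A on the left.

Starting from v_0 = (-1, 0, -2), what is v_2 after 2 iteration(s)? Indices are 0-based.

v_2 = (5, 34, 4)

v_0 = (-1, 0, -2).
v_1 = A·v_0 = (5, 4, -8).
v_2 = A·v_1 = (5, 34, 4).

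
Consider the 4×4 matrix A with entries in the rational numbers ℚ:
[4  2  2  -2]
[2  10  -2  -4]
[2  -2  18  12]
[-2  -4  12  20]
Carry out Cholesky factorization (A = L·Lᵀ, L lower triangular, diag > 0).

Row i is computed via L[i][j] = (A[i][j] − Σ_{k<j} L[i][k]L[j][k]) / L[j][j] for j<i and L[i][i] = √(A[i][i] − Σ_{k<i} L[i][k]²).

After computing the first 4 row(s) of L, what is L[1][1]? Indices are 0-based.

Step 1: L[0][0] = √(4) = 2.
  L[1][0] = (2) / L[0][0] = 1.
Step 2: L[1][1] = √(9) = 3.
  L[2][0] = (2) / L[0][0] = 1.
  L[2][1] = (-3) / L[1][1] = -1.
Step 3: L[2][2] = √(16) = 4.
  L[3][0] = (-2) / L[0][0] = -1.
  L[3][1] = (-3) / L[1][1] = -1.
  L[3][2] = (12) / L[2][2] = 3.
Step 4: L[3][3] = √(9) = 3.

L[1][1] = 3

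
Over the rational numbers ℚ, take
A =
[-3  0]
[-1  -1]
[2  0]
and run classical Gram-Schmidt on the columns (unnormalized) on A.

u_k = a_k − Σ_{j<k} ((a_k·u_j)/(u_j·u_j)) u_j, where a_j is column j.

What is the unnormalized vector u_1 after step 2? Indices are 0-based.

u_1 = (3/14, -13/14, -1/7)

Step 1: u_0 = a_0 = (-3, -1, 2).
Step 2: u_1 = a_1 − (1/14)·u_0 = (3/14, -13/14, -1/7).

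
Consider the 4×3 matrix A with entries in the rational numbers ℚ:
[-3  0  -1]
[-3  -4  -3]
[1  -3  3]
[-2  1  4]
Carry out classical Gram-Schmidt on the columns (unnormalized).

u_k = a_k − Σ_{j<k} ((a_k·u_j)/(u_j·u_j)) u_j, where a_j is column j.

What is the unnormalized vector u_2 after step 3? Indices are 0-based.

Step 1: u_0 = a_0 = (-3, -3, 1, -2).
Step 2: u_1 = a_1 − (7/23)·u_0 = (21/23, -71/23, -76/23, 37/23).
Step 3: u_2 = a_2 − (7/23)·u_0 − (112/549)·u_1 = (-50/183, -800/549, 1850/549, 2350/549).

u_2 = (-50/183, -800/549, 1850/549, 2350/549)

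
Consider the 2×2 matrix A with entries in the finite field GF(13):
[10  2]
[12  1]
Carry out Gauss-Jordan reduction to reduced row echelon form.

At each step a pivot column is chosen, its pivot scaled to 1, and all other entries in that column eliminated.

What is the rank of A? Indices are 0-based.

rank = 2

pivot(0,0)=10: scale R0 → (1, 8)
  clear (1,0): R1 −= (12)R0 → (0, 9)
pivot(1,1)=9: scale R1 → (0, 1)
  clear (0,1): R0 −= (8)R1 → (1, 0)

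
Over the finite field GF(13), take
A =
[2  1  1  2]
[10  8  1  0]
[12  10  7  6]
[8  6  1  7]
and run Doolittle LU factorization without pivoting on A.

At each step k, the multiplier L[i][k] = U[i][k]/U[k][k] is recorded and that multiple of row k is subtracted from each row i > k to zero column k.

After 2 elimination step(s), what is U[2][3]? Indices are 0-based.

k=0: U[0][0]=2
  eliminate (1,0): mult=5, new row 1: (0, 3, 9, 3); set L[1][0]=5
  eliminate (2,0): mult=6, new row 2: (0, 4, 1, 7); set L[2][0]=6
  eliminate (3,0): mult=4, new row 3: (0, 2, 10, 12); set L[3][0]=4
k=1: U[1][1]=3
  eliminate (2,1): mult=10, new row 2: (0, 0, 2, 3); set L[2][1]=10
  eliminate (3,1): mult=5, new row 3: (0, 0, 4, 10); set L[3][1]=5

U[2][3] = 3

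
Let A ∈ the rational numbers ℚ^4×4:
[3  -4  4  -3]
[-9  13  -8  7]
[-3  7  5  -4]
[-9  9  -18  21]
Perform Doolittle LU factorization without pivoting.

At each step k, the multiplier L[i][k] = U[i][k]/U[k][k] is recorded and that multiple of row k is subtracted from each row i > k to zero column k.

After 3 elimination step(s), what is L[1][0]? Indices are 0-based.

Step 1: pivot at (0,0) is 3.
  row1 ← row1 − (-3)·row0  ⇒  L[1][0]=-3, U row1=(0, 1, 4, -2)
  row2 ← row2 − (-1)·row0  ⇒  L[2][0]=-1, U row2=(0, 3, 9, -7)
  row3 ← row3 − (-3)·row0  ⇒  L[3][0]=-3, U row3=(0, -3, -6, 12)
Step 2: pivot at (1,1) is 1.
  row2 ← row2 − (3)·row1  ⇒  L[2][1]=3, U row2=(0, 0, -3, -1)
  row3 ← row3 − (-3)·row1  ⇒  L[3][1]=-3, U row3=(0, 0, 6, 6)
Step 3: pivot at (2,2) is -3.
  row3 ← row3 − (-2)·row2  ⇒  L[3][2]=-2, U row3=(0, 0, 0, 4)

L[1][0] = -3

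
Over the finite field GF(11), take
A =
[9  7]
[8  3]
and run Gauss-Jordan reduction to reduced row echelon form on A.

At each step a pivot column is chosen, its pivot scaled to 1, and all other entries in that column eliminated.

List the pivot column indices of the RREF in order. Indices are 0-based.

pivot columns: 0, 1

[1] R0 /= 9  ⇒  (1, 2)
     R1 -= 8·R0  ⇒  (0, 9)
[2] R1 /= 9  ⇒  (0, 1)
     R0 -= 2·R1  ⇒  (1, 0)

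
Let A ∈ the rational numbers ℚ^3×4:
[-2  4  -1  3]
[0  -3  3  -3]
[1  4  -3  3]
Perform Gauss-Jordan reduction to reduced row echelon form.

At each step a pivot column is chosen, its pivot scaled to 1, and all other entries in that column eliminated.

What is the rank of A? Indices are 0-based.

step 1: normalize row 0 (÷-2) = (1, -2, 1/2, -3/2)
  row 2: subtract 1×row0 = (0, 6, -7/2, 9/2)
step 2: normalize row 1 (÷-3) = (0, 1, -1, 1)
  row 0: subtract -2×row1 = (1, 0, -3/2, 1/2)
  row 2: subtract 6×row1 = (0, 0, 5/2, -3/2)
step 3: normalize row 2 (÷5/2) = (0, 0, 1, -3/5)
  row 0: subtract -3/2×row2 = (1, 0, 0, -2/5)
  row 1: subtract -1×row2 = (0, 1, 0, 2/5)

rank = 3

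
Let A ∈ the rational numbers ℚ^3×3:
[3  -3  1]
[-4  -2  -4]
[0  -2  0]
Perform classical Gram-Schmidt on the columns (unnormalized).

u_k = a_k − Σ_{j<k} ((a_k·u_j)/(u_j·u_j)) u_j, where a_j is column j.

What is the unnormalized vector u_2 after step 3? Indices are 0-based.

u_2 = (-16/53, -12/53, 36/53)

Step 1: u_0 = a_0 = (3, -4, 0).
Step 2: u_1 = a_1 − (-1/25)·u_0 = (-72/25, -54/25, -2).
Step 3: u_2 = a_2 − (19/25)·u_0 − (18/53)·u_1 = (-16/53, -12/53, 36/53).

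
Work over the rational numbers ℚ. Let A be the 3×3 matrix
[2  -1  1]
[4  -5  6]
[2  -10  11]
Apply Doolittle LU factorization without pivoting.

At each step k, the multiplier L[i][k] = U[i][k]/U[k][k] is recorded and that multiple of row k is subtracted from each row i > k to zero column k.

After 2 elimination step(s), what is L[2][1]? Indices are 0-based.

L[2][1] = 3

[col 0] pivot 2
  R1 -= 2*R0 → (0, -3, 4)  (L[1][0] := 2)
  R2 -= 1*R0 → (0, -9, 10)  (L[2][0] := 1)
[col 1] pivot -3
  R2 -= 3*R1 → (0, 0, -2)  (L[2][1] := 3)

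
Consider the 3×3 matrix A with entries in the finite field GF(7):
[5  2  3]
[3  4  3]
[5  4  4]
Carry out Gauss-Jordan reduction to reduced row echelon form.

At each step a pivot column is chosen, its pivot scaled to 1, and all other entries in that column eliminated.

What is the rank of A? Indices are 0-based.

[1] R0 /= 5  ⇒  (1, 6, 2)
     R1 -= 3·R0  ⇒  (0, 0, 4)
     R2 -= 5·R0  ⇒  (0, 2, 1)
[2] R1 <-> R2
[2] R1 /= 2  ⇒  (0, 1, 4)
     R0 -= 6·R1  ⇒  (1, 0, 6)
[3] R2 /= 4  ⇒  (0, 0, 1)
     R0 -= 6·R2  ⇒  (1, 0, 0)
     R1 -= 4·R2  ⇒  (0, 1, 0)

rank = 3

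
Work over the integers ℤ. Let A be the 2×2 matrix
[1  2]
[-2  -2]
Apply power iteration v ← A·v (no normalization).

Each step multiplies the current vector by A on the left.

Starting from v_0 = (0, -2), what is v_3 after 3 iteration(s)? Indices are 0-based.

v_3 = (4, -8)

v_0 = (0, -2).
v_1 = A·v_0 = (-4, 4).
v_2 = A·v_1 = (4, 0).
v_3 = A·v_2 = (4, -8).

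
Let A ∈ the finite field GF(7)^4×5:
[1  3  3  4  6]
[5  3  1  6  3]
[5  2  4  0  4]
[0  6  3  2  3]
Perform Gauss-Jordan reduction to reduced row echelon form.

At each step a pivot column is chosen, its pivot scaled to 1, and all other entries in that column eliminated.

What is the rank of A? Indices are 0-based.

rank = 4

step 1: normalize row 0 (÷1) = (1, 3, 3, 4, 6)
  row 1: subtract 5×row0 = (0, 2, 0, 0, 1)
  row 2: subtract 5×row0 = (0, 1, 3, 1, 2)
step 2: normalize row 1 (÷2) = (0, 1, 0, 0, 4)
  row 0: subtract 3×row1 = (1, 0, 3, 4, 1)
  row 2: subtract 1×row1 = (0, 0, 3, 1, 5)
  row 3: subtract 6×row1 = (0, 0, 3, 2, 0)
step 3: normalize row 2 (÷3) = (0, 0, 1, 5, 4)
  row 0: subtract 3×row2 = (1, 0, 0, 3, 3)
  row 3: subtract 3×row2 = (0, 0, 0, 1, 2)
step 4: normalize row 3 (÷1) = (0, 0, 0, 1, 2)
  row 0: subtract 3×row3 = (1, 0, 0, 0, 4)
  row 2: subtract 5×row3 = (0, 0, 1, 0, 1)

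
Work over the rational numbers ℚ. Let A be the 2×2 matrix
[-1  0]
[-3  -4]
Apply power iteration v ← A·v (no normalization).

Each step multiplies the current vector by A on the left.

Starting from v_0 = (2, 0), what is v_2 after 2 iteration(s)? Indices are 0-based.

v_0 = (2, 0).
v_1 = A·v_0 = (-2, -6).
v_2 = A·v_1 = (2, 30).

v_2 = (2, 30)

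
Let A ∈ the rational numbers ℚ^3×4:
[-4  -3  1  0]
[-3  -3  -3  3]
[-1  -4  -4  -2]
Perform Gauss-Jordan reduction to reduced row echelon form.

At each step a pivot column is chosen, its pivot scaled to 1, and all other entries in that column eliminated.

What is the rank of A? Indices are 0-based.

rank = 3

step 1: normalize row 0 (÷-4) = (1, 3/4, -1/4, 0)
  row 1: subtract -3×row0 = (0, -3/4, -15/4, 3)
  row 2: subtract -1×row0 = (0, -13/4, -17/4, -2)
step 2: normalize row 1 (÷-3/4) = (0, 1, 5, -4)
  row 0: subtract 3/4×row1 = (1, 0, -4, 3)
  row 2: subtract -13/4×row1 = (0, 0, 12, -15)
step 3: normalize row 2 (÷12) = (0, 0, 1, -5/4)
  row 0: subtract -4×row2 = (1, 0, 0, -2)
  row 1: subtract 5×row2 = (0, 1, 0, 9/4)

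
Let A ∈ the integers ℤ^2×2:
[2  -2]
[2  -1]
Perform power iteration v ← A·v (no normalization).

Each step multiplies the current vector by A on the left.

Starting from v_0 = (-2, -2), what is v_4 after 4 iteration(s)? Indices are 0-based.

v_0 = (-2, -2).
v_1 = A·v_0 = (0, -2).
v_2 = A·v_1 = (4, 2).
v_3 = A·v_2 = (4, 6).
v_4 = A·v_3 = (-4, 2).

v_4 = (-4, 2)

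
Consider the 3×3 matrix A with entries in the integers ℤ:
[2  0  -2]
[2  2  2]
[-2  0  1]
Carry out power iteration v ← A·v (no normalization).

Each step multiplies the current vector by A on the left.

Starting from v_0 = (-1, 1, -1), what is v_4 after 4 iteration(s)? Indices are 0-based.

v_4 = (-22, -14, 17)

v_0 = (-1, 1, -1).
v_1 = A·v_0 = (0, -2, 1).
v_2 = A·v_1 = (-2, -2, 1).
v_3 = A·v_2 = (-6, -6, 5).
v_4 = A·v_3 = (-22, -14, 17).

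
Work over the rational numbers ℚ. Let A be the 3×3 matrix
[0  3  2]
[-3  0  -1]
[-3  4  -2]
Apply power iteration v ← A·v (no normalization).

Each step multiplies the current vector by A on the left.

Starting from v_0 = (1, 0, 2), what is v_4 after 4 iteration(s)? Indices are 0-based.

v_0 = (1, 0, 2).
v_1 = A·v_0 = (4, -5, -7).
v_2 = A·v_1 = (-29, -5, -18).
v_3 = A·v_2 = (-51, 105, 103).
v_4 = A·v_3 = (521, 50, 367).

v_4 = (521, 50, 367)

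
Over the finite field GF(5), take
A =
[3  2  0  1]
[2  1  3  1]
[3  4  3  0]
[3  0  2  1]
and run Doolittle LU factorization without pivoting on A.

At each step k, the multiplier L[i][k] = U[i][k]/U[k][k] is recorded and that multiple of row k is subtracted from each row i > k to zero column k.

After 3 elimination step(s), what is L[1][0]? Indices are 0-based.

[col 0] pivot 3
  R1 -= 4*R0 → (0, 3, 3, 2)  (L[1][0] := 4)
  R2 -= 1*R0 → (0, 2, 3, 4)  (L[2][0] := 1)
  R3 -= 1*R0 → (0, 3, 2, 0)  (L[3][0] := 1)
[col 1] pivot 3
  R2 -= 4*R1 → (0, 0, 1, 1)  (L[2][1] := 4)
  R3 -= 1*R1 → (0, 0, 4, 3)  (L[3][1] := 1)
[col 2] pivot 1
  R3 -= 4*R2 → (0, 0, 0, 4)  (L[3][2] := 4)

L[1][0] = 4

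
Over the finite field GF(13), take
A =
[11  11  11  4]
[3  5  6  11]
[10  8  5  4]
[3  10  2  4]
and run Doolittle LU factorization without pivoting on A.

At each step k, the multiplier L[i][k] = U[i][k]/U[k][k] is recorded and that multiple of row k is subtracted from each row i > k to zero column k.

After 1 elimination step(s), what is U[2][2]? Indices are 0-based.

k=0: U[0][0]=11
  eliminate (1,0): mult=5, new row 1: (0, 2, 3, 4); set L[1][0]=5
  eliminate (2,0): mult=8, new row 2: (0, 11, 8, 11); set L[2][0]=8
  eliminate (3,0): mult=5, new row 3: (0, 7, 12, 10); set L[3][0]=5

U[2][2] = 8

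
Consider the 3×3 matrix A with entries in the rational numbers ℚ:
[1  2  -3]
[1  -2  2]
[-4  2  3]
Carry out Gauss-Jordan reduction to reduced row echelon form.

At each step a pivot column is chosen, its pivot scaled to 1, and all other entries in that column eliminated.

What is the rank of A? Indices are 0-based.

pivot(0,0)=1: scale R0 → (1, 2, -3)
  clear (1,0): R1 −= (1)R0 → (0, -4, 5)
  clear (2,0): R2 −= (-4)R0 → (0, 10, -9)
pivot(1,1)=-4: scale R1 → (0, 1, -5/4)
  clear (0,1): R0 −= (2)R1 → (1, 0, -1/2)
  clear (2,1): R2 −= (10)R1 → (0, 0, 7/2)
pivot(2,2)=7/2: scale R2 → (0, 0, 1)
  clear (0,2): R0 −= (-1/2)R2 → (1, 0, 0)
  clear (1,2): R1 −= (-5/4)R2 → (0, 1, 0)

rank = 3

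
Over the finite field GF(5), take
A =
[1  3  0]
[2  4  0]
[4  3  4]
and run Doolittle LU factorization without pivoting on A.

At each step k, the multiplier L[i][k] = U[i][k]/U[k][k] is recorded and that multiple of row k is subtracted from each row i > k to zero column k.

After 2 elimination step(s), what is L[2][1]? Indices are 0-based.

L[2][1] = 2

Step 1: pivot at (0,0) is 1.
  row1 ← row1 − (2)·row0  ⇒  L[1][0]=2, U row1=(0, 3, 0)
  row2 ← row2 − (4)·row0  ⇒  L[2][0]=4, U row2=(0, 1, 4)
Step 2: pivot at (1,1) is 3.
  row2 ← row2 − (2)·row1  ⇒  L[2][1]=2, U row2=(0, 0, 4)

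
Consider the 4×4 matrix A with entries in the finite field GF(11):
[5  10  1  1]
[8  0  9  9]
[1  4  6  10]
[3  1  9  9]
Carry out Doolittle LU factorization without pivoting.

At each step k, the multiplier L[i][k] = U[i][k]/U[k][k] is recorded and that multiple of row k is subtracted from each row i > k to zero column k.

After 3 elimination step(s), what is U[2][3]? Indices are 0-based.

Step 1: pivot at (0,0) is 5.
  row1 ← row1 − (6)·row0  ⇒  L[1][0]=6, U row1=(0, 6, 3, 3)
  row2 ← row2 − (9)·row0  ⇒  L[2][0]=9, U row2=(0, 2, 8, 1)
  row3 ← row3 − (5)·row0  ⇒  L[3][0]=5, U row3=(0, 6, 4, 4)
Step 2: pivot at (1,1) is 6.
  row2 ← row2 − (4)·row1  ⇒  L[2][1]=4, U row2=(0, 0, 7, 0)
  row3 ← row3 − (1)·row1  ⇒  L[3][1]=1, U row3=(0, 0, 1, 1)
Step 3: pivot at (2,2) is 7.
  row3 ← row3 − (8)·row2  ⇒  L[3][2]=8, U row3=(0, 0, 0, 1)

U[2][3] = 0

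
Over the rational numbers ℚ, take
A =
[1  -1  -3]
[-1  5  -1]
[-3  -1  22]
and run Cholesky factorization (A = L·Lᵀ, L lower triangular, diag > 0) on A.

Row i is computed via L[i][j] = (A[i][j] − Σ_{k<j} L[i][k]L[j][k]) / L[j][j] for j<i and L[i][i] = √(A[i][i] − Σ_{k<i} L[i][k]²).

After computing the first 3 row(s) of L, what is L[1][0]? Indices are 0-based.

Step 1: L[0][0] = √(1) = 1.
  L[1][0] = (-1) / L[0][0] = -1.
Step 2: L[1][1] = √(4) = 2.
  L[2][0] = (-3) / L[0][0] = -3.
  L[2][1] = (-4) / L[1][1] = -2.
Step 3: L[2][2] = √(9) = 3.

L[1][0] = -1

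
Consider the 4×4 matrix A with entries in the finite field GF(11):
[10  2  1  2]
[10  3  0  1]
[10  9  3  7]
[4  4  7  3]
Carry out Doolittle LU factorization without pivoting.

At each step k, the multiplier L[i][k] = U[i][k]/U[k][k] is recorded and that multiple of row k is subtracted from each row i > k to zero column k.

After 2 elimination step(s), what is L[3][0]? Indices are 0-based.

k=0: U[0][0]=10
  eliminate (1,0): mult=1, new row 1: (0, 1, 10, 10); set L[1][0]=1
  eliminate (2,0): mult=1, new row 2: (0, 7, 2, 5); set L[2][0]=1
  eliminate (3,0): mult=7, new row 3: (0, 1, 0, 0); set L[3][0]=7
k=1: U[1][1]=1
  eliminate (2,1): mult=7, new row 2: (0, 0, 9, 1); set L[2][1]=7
  eliminate (3,1): mult=1, new row 3: (0, 0, 1, 1); set L[3][1]=1

L[3][0] = 7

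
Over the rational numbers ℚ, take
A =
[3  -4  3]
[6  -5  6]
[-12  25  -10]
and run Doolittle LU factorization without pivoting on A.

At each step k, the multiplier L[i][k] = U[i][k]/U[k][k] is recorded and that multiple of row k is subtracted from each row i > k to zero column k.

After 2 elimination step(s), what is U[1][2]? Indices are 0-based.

U[1][2] = 0

k=0: U[0][0]=3
  eliminate (1,0): mult=2, new row 1: (0, 3, 0); set L[1][0]=2
  eliminate (2,0): mult=-4, new row 2: (0, 9, 2); set L[2][0]=-4
k=1: U[1][1]=3
  eliminate (2,1): mult=3, new row 2: (0, 0, 2); set L[2][1]=3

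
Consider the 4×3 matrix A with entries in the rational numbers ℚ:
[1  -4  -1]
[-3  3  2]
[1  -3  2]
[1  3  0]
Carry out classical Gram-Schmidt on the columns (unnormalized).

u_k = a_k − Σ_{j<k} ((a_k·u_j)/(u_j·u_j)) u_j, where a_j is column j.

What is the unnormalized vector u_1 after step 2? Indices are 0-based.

u_1 = (-35/12, -1/4, -23/12, 49/12)

Step 1: u_0 = a_0 = (1, -3, 1, 1).
Step 2: u_1 = a_1 − (-13/12)·u_0 = (-35/12, -1/4, -23/12, 49/12).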